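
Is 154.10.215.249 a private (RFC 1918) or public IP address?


RFC 1918 private ranges:
  10.0.0.0/8 (10.0.0.0 - 10.255.255.255)
  172.16.0.0/12 (172.16.0.0 - 172.31.255.255)
  192.168.0.0/16 (192.168.0.0 - 192.168.255.255)
Public (not in any RFC 1918 range)


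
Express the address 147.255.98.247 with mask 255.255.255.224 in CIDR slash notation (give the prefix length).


Binary: 11111111.11111111.11111111.11100000
Count leading 1s
Prefix: /27


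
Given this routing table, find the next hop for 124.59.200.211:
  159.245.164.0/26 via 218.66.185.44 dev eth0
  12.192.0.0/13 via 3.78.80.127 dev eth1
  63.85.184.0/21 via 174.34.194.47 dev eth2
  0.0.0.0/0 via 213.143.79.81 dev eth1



Longest prefix match for 124.59.200.211:
  /26 159.245.164.0: no
  /13 12.192.0.0: no
  /21 63.85.184.0: no
  /0 0.0.0.0: MATCH
Selected: next-hop 213.143.79.81 via eth1 (matched /0)


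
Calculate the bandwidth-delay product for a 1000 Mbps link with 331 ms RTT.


BDP = bandwidth * RTT
= 1000 Mbps * 331 ms
= 1000 * 1e6 * 331 / 1000 bits
= 331000000 bits
= 41375000 bytes
= 40405.2734 KB
BDP = 331000000 bits (41375000 bytes)


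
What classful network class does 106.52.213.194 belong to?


First octet: 106
Binary: 01101010
0xxxxxxx -> Class A (1-126)
Class A, default mask 255.0.0.0 (/8)


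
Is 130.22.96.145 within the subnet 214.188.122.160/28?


Subnet network: 214.188.122.160
Test IP AND mask: 130.22.96.144
No, 130.22.96.145 is not in 214.188.122.160/28


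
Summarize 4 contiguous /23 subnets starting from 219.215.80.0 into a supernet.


Original prefix: /23
Number of subnets: 4 = 2^2
New prefix = 23 - 2 = 21
Supernet: 219.215.80.0/21


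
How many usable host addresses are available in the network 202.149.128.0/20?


Host bits = 32 - 20 = 12
Total addresses = 2^12 = 4096
Usable = total - 2 (network and broadcast)
Usable hosts: 4094


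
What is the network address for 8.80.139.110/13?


IP:   00001000.01010000.10001011.01101110
Mask: 11111111.11111000.00000000.00000000
AND operation:
Net:  00001000.01010000.00000000.00000000
Network: 8.80.0.0/13


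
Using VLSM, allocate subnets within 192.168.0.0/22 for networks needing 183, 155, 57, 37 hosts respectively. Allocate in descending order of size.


183 hosts -> /24 (254 usable): 192.168.0.0/24
155 hosts -> /24 (254 usable): 192.168.1.0/24
57 hosts -> /26 (62 usable): 192.168.2.0/26
37 hosts -> /26 (62 usable): 192.168.2.64/26
Allocation: 192.168.0.0/24 (183 hosts, 254 usable); 192.168.1.0/24 (155 hosts, 254 usable); 192.168.2.0/26 (57 hosts, 62 usable); 192.168.2.64/26 (37 hosts, 62 usable)


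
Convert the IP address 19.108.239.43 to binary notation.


19 = 00010011
108 = 01101100
239 = 11101111
43 = 00101011
Binary: 00010011.01101100.11101111.00101011


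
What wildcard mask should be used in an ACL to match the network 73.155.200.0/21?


Subnet mask: 255.255.248.0
Wildcard = 255.255.255.255 - subnet mask
255 - 255 = 0
255 - 255 = 0
255 - 248 = 7
255 - 0 = 255
Wildcard: 0.0.7.255


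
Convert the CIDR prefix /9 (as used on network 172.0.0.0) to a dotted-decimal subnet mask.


/9 means 9 network bits, 23 host bits
Binary: 11111111100000000000000000000000
Mask: 255.128.0.0


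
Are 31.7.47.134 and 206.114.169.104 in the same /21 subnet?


Mask: 255.255.248.0
31.7.47.134 AND mask = 31.7.40.0
206.114.169.104 AND mask = 206.114.168.0
No, different subnets (31.7.40.0 vs 206.114.168.0)


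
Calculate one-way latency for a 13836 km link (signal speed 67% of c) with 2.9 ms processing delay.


Speed = 0.67 * 3e5 km/s = 201000 km/s
Propagation delay = 13836 / 201000 = 0.0688 s = 68.8358 ms
Processing delay = 2.9 ms
Total one-way latency = 71.7358 ms


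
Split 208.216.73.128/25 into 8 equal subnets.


New prefix = 25 + 3 = 28
Each subnet has 16 addresses
  208.216.73.128/28
  208.216.73.144/28
  208.216.73.160/28
  208.216.73.176/28
  208.216.73.192/28
  208.216.73.208/28
  208.216.73.224/28
  208.216.73.240/28
Subnets: 208.216.73.128/28, 208.216.73.144/28, 208.216.73.160/28, 208.216.73.176/28, 208.216.73.192/28, 208.216.73.208/28, 208.216.73.224/28, 208.216.73.240/28


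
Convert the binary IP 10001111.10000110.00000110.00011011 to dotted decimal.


10001111 = 143
10000110 = 134
00000110 = 6
00011011 = 27
IP: 143.134.6.27


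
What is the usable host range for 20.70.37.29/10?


Network: 20.64.0.0
Broadcast: 20.127.255.255
First usable = network + 1
Last usable = broadcast - 1
Range: 20.64.0.1 to 20.127.255.254


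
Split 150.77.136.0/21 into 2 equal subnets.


New prefix = 21 + 1 = 22
Each subnet has 1024 addresses
  150.77.136.0/22
  150.77.140.0/22
Subnets: 150.77.136.0/22, 150.77.140.0/22


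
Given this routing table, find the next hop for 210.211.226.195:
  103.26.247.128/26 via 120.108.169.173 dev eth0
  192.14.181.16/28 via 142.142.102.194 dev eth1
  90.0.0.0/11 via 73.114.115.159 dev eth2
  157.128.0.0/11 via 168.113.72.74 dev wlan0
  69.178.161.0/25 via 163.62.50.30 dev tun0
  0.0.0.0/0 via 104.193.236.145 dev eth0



Longest prefix match for 210.211.226.195:
  /26 103.26.247.128: no
  /28 192.14.181.16: no
  /11 90.0.0.0: no
  /11 157.128.0.0: no
  /25 69.178.161.0: no
  /0 0.0.0.0: MATCH
Selected: next-hop 104.193.236.145 via eth0 (matched /0)


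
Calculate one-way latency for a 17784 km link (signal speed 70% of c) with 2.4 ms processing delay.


Speed = 0.7 * 3e5 km/s = 210000 km/s
Propagation delay = 17784 / 210000 = 0.0847 s = 84.6857 ms
Processing delay = 2.4 ms
Total one-way latency = 87.0857 ms


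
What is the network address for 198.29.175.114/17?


IP:   11000110.00011101.10101111.01110010
Mask: 11111111.11111111.10000000.00000000
AND operation:
Net:  11000110.00011101.10000000.00000000
Network: 198.29.128.0/17


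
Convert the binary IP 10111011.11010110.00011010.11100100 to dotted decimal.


10111011 = 187
11010110 = 214
00011010 = 26
11100100 = 228
IP: 187.214.26.228


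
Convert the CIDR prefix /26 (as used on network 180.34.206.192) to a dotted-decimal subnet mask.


/26 means 26 network bits, 6 host bits
Binary: 11111111111111111111111111000000
Mask: 255.255.255.192


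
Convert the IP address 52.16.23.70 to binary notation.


52 = 00110100
16 = 00010000
23 = 00010111
70 = 01000110
Binary: 00110100.00010000.00010111.01000110


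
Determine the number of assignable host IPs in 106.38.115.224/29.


Host bits = 32 - 29 = 3
Total addresses = 2^3 = 8
Usable = total - 2 (network and broadcast)
Usable hosts: 6


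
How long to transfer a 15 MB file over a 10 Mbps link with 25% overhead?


Effective throughput = 10 * (1 - 25/100) = 7.5 Mbps
File size in Mb = 15 * 8 = 120 Mb
Time = 120 / 7.5
Time = 16 seconds


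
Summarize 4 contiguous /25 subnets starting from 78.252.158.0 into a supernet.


Original prefix: /25
Number of subnets: 4 = 2^2
New prefix = 25 - 2 = 23
Supernet: 78.252.158.0/23


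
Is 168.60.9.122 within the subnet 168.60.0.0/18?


Subnet network: 168.60.0.0
Test IP AND mask: 168.60.0.0
Yes, 168.60.9.122 is in 168.60.0.0/18


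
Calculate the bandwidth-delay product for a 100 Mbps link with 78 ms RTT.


BDP = bandwidth * RTT
= 100 Mbps * 78 ms
= 100 * 1e6 * 78 / 1000 bits
= 7800000 bits
= 975000 bytes
= 952.1484 KB
BDP = 7800000 bits (975000 bytes)


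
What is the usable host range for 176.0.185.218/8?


Network: 176.0.0.0
Broadcast: 176.255.255.255
First usable = network + 1
Last usable = broadcast - 1
Range: 176.0.0.1 to 176.255.255.254


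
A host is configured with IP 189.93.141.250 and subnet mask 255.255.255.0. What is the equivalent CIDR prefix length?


Binary: 11111111.11111111.11111111.00000000
Count leading 1s
Prefix: /24


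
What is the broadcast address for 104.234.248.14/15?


Network: 104.234.0.0/15
Host bits = 17
Set all host bits to 1:
Broadcast: 104.235.255.255


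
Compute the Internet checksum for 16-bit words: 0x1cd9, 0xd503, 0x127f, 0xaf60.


Sum all words (with carry folding):
+ 0x1cd9 = 0x1cd9
+ 0xd503 = 0xf1dc
+ 0x127f = 0x045c
+ 0xaf60 = 0xb3bc
One's complement: ~0xb3bc
Checksum = 0x4c43


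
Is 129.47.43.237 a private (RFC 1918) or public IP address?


RFC 1918 private ranges:
  10.0.0.0/8 (10.0.0.0 - 10.255.255.255)
  172.16.0.0/12 (172.16.0.0 - 172.31.255.255)
  192.168.0.0/16 (192.168.0.0 - 192.168.255.255)
Public (not in any RFC 1918 range)


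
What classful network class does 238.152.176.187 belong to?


First octet: 238
Binary: 11101110
1110xxxx -> Class D (224-239)
Class D (multicast), default mask N/A


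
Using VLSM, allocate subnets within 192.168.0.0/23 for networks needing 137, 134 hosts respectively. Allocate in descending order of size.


137 hosts -> /24 (254 usable): 192.168.0.0/24
134 hosts -> /24 (254 usable): 192.168.1.0/24
Allocation: 192.168.0.0/24 (137 hosts, 254 usable); 192.168.1.0/24 (134 hosts, 254 usable)


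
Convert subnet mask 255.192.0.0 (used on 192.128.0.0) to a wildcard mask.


Subnet mask: 255.192.0.0
Wildcard = 255.255.255.255 - subnet mask
255 - 255 = 0
255 - 192 = 63
255 - 0 = 255
255 - 0 = 255
Wildcard: 0.63.255.255


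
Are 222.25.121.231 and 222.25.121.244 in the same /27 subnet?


Mask: 255.255.255.224
222.25.121.231 AND mask = 222.25.121.224
222.25.121.244 AND mask = 222.25.121.224
Yes, same subnet (222.25.121.224)


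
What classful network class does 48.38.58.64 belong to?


First octet: 48
Binary: 00110000
0xxxxxxx -> Class A (1-126)
Class A, default mask 255.0.0.0 (/8)


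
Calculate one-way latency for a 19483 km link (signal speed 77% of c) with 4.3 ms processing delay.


Speed = 0.77 * 3e5 km/s = 231000 km/s
Propagation delay = 19483 / 231000 = 0.0843 s = 84.342 ms
Processing delay = 4.3 ms
Total one-way latency = 88.642 ms


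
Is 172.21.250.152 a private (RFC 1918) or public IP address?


RFC 1918 private ranges:
  10.0.0.0/8 (10.0.0.0 - 10.255.255.255)
  172.16.0.0/12 (172.16.0.0 - 172.31.255.255)
  192.168.0.0/16 (192.168.0.0 - 192.168.255.255)
Private (in 172.16.0.0/12)


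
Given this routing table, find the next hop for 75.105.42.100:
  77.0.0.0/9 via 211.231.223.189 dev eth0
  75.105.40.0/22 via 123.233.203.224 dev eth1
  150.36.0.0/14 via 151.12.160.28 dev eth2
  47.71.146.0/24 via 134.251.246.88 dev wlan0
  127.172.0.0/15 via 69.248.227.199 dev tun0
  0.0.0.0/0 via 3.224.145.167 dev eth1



Longest prefix match for 75.105.42.100:
  /9 77.0.0.0: no
  /22 75.105.40.0: MATCH
  /14 150.36.0.0: no
  /24 47.71.146.0: no
  /15 127.172.0.0: no
  /0 0.0.0.0: MATCH
Selected: next-hop 123.233.203.224 via eth1 (matched /22)


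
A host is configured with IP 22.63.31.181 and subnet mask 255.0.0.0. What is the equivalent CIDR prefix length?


Binary: 11111111.00000000.00000000.00000000
Count leading 1s
Prefix: /8


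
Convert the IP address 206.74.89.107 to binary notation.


206 = 11001110
74 = 01001010
89 = 01011001
107 = 01101011
Binary: 11001110.01001010.01011001.01101011


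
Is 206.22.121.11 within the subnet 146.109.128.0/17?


Subnet network: 146.109.128.0
Test IP AND mask: 206.22.0.0
No, 206.22.121.11 is not in 146.109.128.0/17


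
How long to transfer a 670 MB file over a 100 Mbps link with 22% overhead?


Effective throughput = 100 * (1 - 22/100) = 78 Mbps
File size in Mb = 670 * 8 = 5360 Mb
Time = 5360 / 78
Time = 68.7179 seconds


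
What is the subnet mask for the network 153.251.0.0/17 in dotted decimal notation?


/17 means 17 network bits, 15 host bits
Binary: 11111111111111111000000000000000
Mask: 255.255.128.0


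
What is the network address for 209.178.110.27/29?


IP:   11010001.10110010.01101110.00011011
Mask: 11111111.11111111.11111111.11111000
AND operation:
Net:  11010001.10110010.01101110.00011000
Network: 209.178.110.24/29


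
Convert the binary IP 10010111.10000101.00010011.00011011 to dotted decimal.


10010111 = 151
10000101 = 133
00010011 = 19
00011011 = 27
IP: 151.133.19.27


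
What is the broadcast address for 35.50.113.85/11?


Network: 35.32.0.0/11
Host bits = 21
Set all host bits to 1:
Broadcast: 35.63.255.255


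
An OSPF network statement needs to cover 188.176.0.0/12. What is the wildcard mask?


Subnet mask: 255.240.0.0
Wildcard = 255.255.255.255 - subnet mask
255 - 255 = 0
255 - 240 = 15
255 - 0 = 255
255 - 0 = 255
Wildcard: 0.15.255.255


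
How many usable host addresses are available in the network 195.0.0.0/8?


Host bits = 32 - 8 = 24
Total addresses = 2^24 = 16777216
Usable = total - 2 (network and broadcast)
Usable hosts: 16777214


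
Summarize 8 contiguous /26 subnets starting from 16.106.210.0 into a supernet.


Original prefix: /26
Number of subnets: 8 = 2^3
New prefix = 26 - 3 = 23
Supernet: 16.106.210.0/23


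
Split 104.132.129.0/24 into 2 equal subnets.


New prefix = 24 + 1 = 25
Each subnet has 128 addresses
  104.132.129.0/25
  104.132.129.128/25
Subnets: 104.132.129.0/25, 104.132.129.128/25


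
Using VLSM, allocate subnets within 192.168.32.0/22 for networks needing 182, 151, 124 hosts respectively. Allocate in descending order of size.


182 hosts -> /24 (254 usable): 192.168.32.0/24
151 hosts -> /24 (254 usable): 192.168.33.0/24
124 hosts -> /25 (126 usable): 192.168.34.0/25
Allocation: 192.168.32.0/24 (182 hosts, 254 usable); 192.168.33.0/24 (151 hosts, 254 usable); 192.168.34.0/25 (124 hosts, 126 usable)


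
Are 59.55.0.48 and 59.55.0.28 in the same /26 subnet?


Mask: 255.255.255.192
59.55.0.48 AND mask = 59.55.0.0
59.55.0.28 AND mask = 59.55.0.0
Yes, same subnet (59.55.0.0)


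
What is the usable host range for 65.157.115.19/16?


Network: 65.157.0.0
Broadcast: 65.157.255.255
First usable = network + 1
Last usable = broadcast - 1
Range: 65.157.0.1 to 65.157.255.254


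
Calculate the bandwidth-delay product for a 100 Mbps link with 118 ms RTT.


BDP = bandwidth * RTT
= 100 Mbps * 118 ms
= 100 * 1e6 * 118 / 1000 bits
= 11800000 bits
= 1475000 bytes
= 1440.4297 KB
BDP = 11800000 bits (1475000 bytes)


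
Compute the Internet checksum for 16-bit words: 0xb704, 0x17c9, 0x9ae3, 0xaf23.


Sum all words (with carry folding):
+ 0xb704 = 0xb704
+ 0x17c9 = 0xcecd
+ 0x9ae3 = 0x69b1
+ 0xaf23 = 0x18d5
One's complement: ~0x18d5
Checksum = 0xe72a


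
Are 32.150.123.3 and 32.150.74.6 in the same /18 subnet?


Mask: 255.255.192.0
32.150.123.3 AND mask = 32.150.64.0
32.150.74.6 AND mask = 32.150.64.0
Yes, same subnet (32.150.64.0)


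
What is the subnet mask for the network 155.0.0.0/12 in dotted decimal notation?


/12 means 12 network bits, 20 host bits
Binary: 11111111111100000000000000000000
Mask: 255.240.0.0


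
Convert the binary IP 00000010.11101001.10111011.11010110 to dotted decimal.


00000010 = 2
11101001 = 233
10111011 = 187
11010110 = 214
IP: 2.233.187.214


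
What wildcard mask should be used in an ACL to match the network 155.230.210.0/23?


Subnet mask: 255.255.254.0
Wildcard = 255.255.255.255 - subnet mask
255 - 255 = 0
255 - 255 = 0
255 - 254 = 1
255 - 0 = 255
Wildcard: 0.0.1.255


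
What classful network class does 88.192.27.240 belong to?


First octet: 88
Binary: 01011000
0xxxxxxx -> Class A (1-126)
Class A, default mask 255.0.0.0 (/8)


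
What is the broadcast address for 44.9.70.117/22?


Network: 44.9.68.0/22
Host bits = 10
Set all host bits to 1:
Broadcast: 44.9.71.255


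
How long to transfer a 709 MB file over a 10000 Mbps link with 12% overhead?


Effective throughput = 10000 * (1 - 12/100) = 8800 Mbps
File size in Mb = 709 * 8 = 5672 Mb
Time = 5672 / 8800
Time = 0.6445 seconds


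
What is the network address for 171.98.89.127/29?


IP:   10101011.01100010.01011001.01111111
Mask: 11111111.11111111.11111111.11111000
AND operation:
Net:  10101011.01100010.01011001.01111000
Network: 171.98.89.120/29


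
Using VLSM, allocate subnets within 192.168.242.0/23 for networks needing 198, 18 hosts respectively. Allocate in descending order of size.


198 hosts -> /24 (254 usable): 192.168.242.0/24
18 hosts -> /27 (30 usable): 192.168.243.0/27
Allocation: 192.168.242.0/24 (198 hosts, 254 usable); 192.168.243.0/27 (18 hosts, 30 usable)


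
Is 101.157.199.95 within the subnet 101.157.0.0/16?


Subnet network: 101.157.0.0
Test IP AND mask: 101.157.0.0
Yes, 101.157.199.95 is in 101.157.0.0/16


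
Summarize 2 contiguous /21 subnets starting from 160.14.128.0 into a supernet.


Original prefix: /21
Number of subnets: 2 = 2^1
New prefix = 21 - 1 = 20
Supernet: 160.14.128.0/20


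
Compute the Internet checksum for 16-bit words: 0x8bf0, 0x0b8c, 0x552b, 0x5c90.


Sum all words (with carry folding):
+ 0x8bf0 = 0x8bf0
+ 0x0b8c = 0x977c
+ 0x552b = 0xeca7
+ 0x5c90 = 0x4938
One's complement: ~0x4938
Checksum = 0xb6c7


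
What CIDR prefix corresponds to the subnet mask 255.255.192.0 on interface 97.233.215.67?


Binary: 11111111.11111111.11000000.00000000
Count leading 1s
Prefix: /18


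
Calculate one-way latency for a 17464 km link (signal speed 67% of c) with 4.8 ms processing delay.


Speed = 0.67 * 3e5 km/s = 201000 km/s
Propagation delay = 17464 / 201000 = 0.0869 s = 86.8856 ms
Processing delay = 4.8 ms
Total one-way latency = 91.6856 ms


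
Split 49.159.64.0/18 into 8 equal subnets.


New prefix = 18 + 3 = 21
Each subnet has 2048 addresses
  49.159.64.0/21
  49.159.72.0/21
  49.159.80.0/21
  49.159.88.0/21
  49.159.96.0/21
  49.159.104.0/21
  49.159.112.0/21
  49.159.120.0/21
Subnets: 49.159.64.0/21, 49.159.72.0/21, 49.159.80.0/21, 49.159.88.0/21, 49.159.96.0/21, 49.159.104.0/21, 49.159.112.0/21, 49.159.120.0/21


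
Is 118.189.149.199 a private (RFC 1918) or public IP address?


RFC 1918 private ranges:
  10.0.0.0/8 (10.0.0.0 - 10.255.255.255)
  172.16.0.0/12 (172.16.0.0 - 172.31.255.255)
  192.168.0.0/16 (192.168.0.0 - 192.168.255.255)
Public (not in any RFC 1918 range)


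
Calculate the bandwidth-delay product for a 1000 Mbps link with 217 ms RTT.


BDP = bandwidth * RTT
= 1000 Mbps * 217 ms
= 1000 * 1e6 * 217 / 1000 bits
= 217000000 bits
= 27125000 bytes
= 26489.2578 KB
BDP = 217000000 bits (27125000 bytes)


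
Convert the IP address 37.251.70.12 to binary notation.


37 = 00100101
251 = 11111011
70 = 01000110
12 = 00001100
Binary: 00100101.11111011.01000110.00001100


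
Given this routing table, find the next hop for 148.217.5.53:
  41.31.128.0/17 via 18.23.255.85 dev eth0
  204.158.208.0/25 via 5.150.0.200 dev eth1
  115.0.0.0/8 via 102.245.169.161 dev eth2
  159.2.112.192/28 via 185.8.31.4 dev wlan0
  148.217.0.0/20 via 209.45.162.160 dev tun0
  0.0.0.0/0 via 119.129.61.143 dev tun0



Longest prefix match for 148.217.5.53:
  /17 41.31.128.0: no
  /25 204.158.208.0: no
  /8 115.0.0.0: no
  /28 159.2.112.192: no
  /20 148.217.0.0: MATCH
  /0 0.0.0.0: MATCH
Selected: next-hop 209.45.162.160 via tun0 (matched /20)


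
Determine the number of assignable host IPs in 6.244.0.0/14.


Host bits = 32 - 14 = 18
Total addresses = 2^18 = 262144
Usable = total - 2 (network and broadcast)
Usable hosts: 262142


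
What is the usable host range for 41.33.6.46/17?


Network: 41.33.0.0
Broadcast: 41.33.127.255
First usable = network + 1
Last usable = broadcast - 1
Range: 41.33.0.1 to 41.33.127.254


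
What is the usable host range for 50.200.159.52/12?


Network: 50.192.0.0
Broadcast: 50.207.255.255
First usable = network + 1
Last usable = broadcast - 1
Range: 50.192.0.1 to 50.207.255.254


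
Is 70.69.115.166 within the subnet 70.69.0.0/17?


Subnet network: 70.69.0.0
Test IP AND mask: 70.69.0.0
Yes, 70.69.115.166 is in 70.69.0.0/17


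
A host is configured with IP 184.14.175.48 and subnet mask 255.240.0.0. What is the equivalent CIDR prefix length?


Binary: 11111111.11110000.00000000.00000000
Count leading 1s
Prefix: /12


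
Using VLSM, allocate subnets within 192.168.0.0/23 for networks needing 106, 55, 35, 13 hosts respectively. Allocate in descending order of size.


106 hosts -> /25 (126 usable): 192.168.0.0/25
55 hosts -> /26 (62 usable): 192.168.0.128/26
35 hosts -> /26 (62 usable): 192.168.0.192/26
13 hosts -> /28 (14 usable): 192.168.1.0/28
Allocation: 192.168.0.0/25 (106 hosts, 126 usable); 192.168.0.128/26 (55 hosts, 62 usable); 192.168.0.192/26 (35 hosts, 62 usable); 192.168.1.0/28 (13 hosts, 14 usable)


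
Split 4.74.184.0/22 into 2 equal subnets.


New prefix = 22 + 1 = 23
Each subnet has 512 addresses
  4.74.184.0/23
  4.74.186.0/23
Subnets: 4.74.184.0/23, 4.74.186.0/23


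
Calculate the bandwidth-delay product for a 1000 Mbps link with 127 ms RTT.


BDP = bandwidth * RTT
= 1000 Mbps * 127 ms
= 1000 * 1e6 * 127 / 1000 bits
= 127000000 bits
= 15875000 bytes
= 15502.9297 KB
BDP = 127000000 bits (15875000 bytes)


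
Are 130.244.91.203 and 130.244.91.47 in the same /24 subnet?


Mask: 255.255.255.0
130.244.91.203 AND mask = 130.244.91.0
130.244.91.47 AND mask = 130.244.91.0
Yes, same subnet (130.244.91.0)


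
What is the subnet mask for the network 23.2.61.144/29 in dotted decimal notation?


/29 means 29 network bits, 3 host bits
Binary: 11111111111111111111111111111000
Mask: 255.255.255.248


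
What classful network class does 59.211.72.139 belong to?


First octet: 59
Binary: 00111011
0xxxxxxx -> Class A (1-126)
Class A, default mask 255.0.0.0 (/8)


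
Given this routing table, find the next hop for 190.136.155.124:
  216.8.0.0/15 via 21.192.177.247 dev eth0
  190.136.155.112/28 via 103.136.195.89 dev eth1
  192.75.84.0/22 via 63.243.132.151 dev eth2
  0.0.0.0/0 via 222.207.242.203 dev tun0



Longest prefix match for 190.136.155.124:
  /15 216.8.0.0: no
  /28 190.136.155.112: MATCH
  /22 192.75.84.0: no
  /0 0.0.0.0: MATCH
Selected: next-hop 103.136.195.89 via eth1 (matched /28)


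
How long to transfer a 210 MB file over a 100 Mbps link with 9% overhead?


Effective throughput = 100 * (1 - 9/100) = 91 Mbps
File size in Mb = 210 * 8 = 1680 Mb
Time = 1680 / 91
Time = 18.4615 seconds


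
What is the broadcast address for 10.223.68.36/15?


Network: 10.222.0.0/15
Host bits = 17
Set all host bits to 1:
Broadcast: 10.223.255.255


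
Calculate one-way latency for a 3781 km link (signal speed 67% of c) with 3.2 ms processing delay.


Speed = 0.67 * 3e5 km/s = 201000 km/s
Propagation delay = 3781 / 201000 = 0.0188 s = 18.8109 ms
Processing delay = 3.2 ms
Total one-way latency = 22.0109 ms


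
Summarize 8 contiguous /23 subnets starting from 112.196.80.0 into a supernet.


Original prefix: /23
Number of subnets: 8 = 2^3
New prefix = 23 - 3 = 20
Supernet: 112.196.80.0/20


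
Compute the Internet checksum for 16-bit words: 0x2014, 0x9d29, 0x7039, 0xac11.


Sum all words (with carry folding):
+ 0x2014 = 0x2014
+ 0x9d29 = 0xbd3d
+ 0x7039 = 0x2d77
+ 0xac11 = 0xd988
One's complement: ~0xd988
Checksum = 0x2677


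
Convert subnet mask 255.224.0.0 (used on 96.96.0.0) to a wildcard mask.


Subnet mask: 255.224.0.0
Wildcard = 255.255.255.255 - subnet mask
255 - 255 = 0
255 - 224 = 31
255 - 0 = 255
255 - 0 = 255
Wildcard: 0.31.255.255


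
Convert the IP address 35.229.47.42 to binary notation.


35 = 00100011
229 = 11100101
47 = 00101111
42 = 00101010
Binary: 00100011.11100101.00101111.00101010


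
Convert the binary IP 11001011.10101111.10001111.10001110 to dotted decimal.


11001011 = 203
10101111 = 175
10001111 = 143
10001110 = 142
IP: 203.175.143.142


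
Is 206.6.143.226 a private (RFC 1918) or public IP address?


RFC 1918 private ranges:
  10.0.0.0/8 (10.0.0.0 - 10.255.255.255)
  172.16.0.0/12 (172.16.0.0 - 172.31.255.255)
  192.168.0.0/16 (192.168.0.0 - 192.168.255.255)
Public (not in any RFC 1918 range)


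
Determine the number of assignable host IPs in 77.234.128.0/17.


Host bits = 32 - 17 = 15
Total addresses = 2^15 = 32768
Usable = total - 2 (network and broadcast)
Usable hosts: 32766


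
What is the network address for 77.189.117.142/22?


IP:   01001101.10111101.01110101.10001110
Mask: 11111111.11111111.11111100.00000000
AND operation:
Net:  01001101.10111101.01110100.00000000
Network: 77.189.116.0/22


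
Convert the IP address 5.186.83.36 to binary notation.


5 = 00000101
186 = 10111010
83 = 01010011
36 = 00100100
Binary: 00000101.10111010.01010011.00100100


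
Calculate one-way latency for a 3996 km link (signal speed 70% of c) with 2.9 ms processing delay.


Speed = 0.7 * 3e5 km/s = 210000 km/s
Propagation delay = 3996 / 210000 = 0.019 s = 19.0286 ms
Processing delay = 2.9 ms
Total one-way latency = 21.9286 ms


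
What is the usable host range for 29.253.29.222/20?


Network: 29.253.16.0
Broadcast: 29.253.31.255
First usable = network + 1
Last usable = broadcast - 1
Range: 29.253.16.1 to 29.253.31.254


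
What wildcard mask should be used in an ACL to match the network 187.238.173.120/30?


Subnet mask: 255.255.255.252
Wildcard = 255.255.255.255 - subnet mask
255 - 255 = 0
255 - 255 = 0
255 - 255 = 0
255 - 252 = 3
Wildcard: 0.0.0.3


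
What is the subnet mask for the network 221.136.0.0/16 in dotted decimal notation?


/16 means 16 network bits, 16 host bits
Binary: 11111111111111110000000000000000
Mask: 255.255.0.0


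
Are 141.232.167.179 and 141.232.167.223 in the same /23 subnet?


Mask: 255.255.254.0
141.232.167.179 AND mask = 141.232.166.0
141.232.167.223 AND mask = 141.232.166.0
Yes, same subnet (141.232.166.0)


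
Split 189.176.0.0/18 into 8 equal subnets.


New prefix = 18 + 3 = 21
Each subnet has 2048 addresses
  189.176.0.0/21
  189.176.8.0/21
  189.176.16.0/21
  189.176.24.0/21
  189.176.32.0/21
  189.176.40.0/21
  189.176.48.0/21
  189.176.56.0/21
Subnets: 189.176.0.0/21, 189.176.8.0/21, 189.176.16.0/21, 189.176.24.0/21, 189.176.32.0/21, 189.176.40.0/21, 189.176.48.0/21, 189.176.56.0/21


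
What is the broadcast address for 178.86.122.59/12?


Network: 178.80.0.0/12
Host bits = 20
Set all host bits to 1:
Broadcast: 178.95.255.255


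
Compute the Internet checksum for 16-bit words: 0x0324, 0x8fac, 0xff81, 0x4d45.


Sum all words (with carry folding):
+ 0x0324 = 0x0324
+ 0x8fac = 0x92d0
+ 0xff81 = 0x9252
+ 0x4d45 = 0xdf97
One's complement: ~0xdf97
Checksum = 0x2068


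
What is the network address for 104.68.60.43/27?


IP:   01101000.01000100.00111100.00101011
Mask: 11111111.11111111.11111111.11100000
AND operation:
Net:  01101000.01000100.00111100.00100000
Network: 104.68.60.32/27


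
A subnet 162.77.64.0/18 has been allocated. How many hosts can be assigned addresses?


Host bits = 32 - 18 = 14
Total addresses = 2^14 = 16384
Usable = total - 2 (network and broadcast)
Usable hosts: 16382


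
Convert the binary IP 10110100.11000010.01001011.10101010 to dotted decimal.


10110100 = 180
11000010 = 194
01001011 = 75
10101010 = 170
IP: 180.194.75.170


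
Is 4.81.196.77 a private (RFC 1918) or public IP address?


RFC 1918 private ranges:
  10.0.0.0/8 (10.0.0.0 - 10.255.255.255)
  172.16.0.0/12 (172.16.0.0 - 172.31.255.255)
  192.168.0.0/16 (192.168.0.0 - 192.168.255.255)
Public (not in any RFC 1918 range)


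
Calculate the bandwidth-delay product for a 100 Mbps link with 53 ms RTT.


BDP = bandwidth * RTT
= 100 Mbps * 53 ms
= 100 * 1e6 * 53 / 1000 bits
= 5300000 bits
= 662500 bytes
= 646.9727 KB
BDP = 5300000 bits (662500 bytes)


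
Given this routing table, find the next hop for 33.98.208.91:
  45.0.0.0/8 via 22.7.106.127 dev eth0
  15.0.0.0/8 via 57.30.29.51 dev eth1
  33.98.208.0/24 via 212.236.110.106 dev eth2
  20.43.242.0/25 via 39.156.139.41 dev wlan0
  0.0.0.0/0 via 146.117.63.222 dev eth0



Longest prefix match for 33.98.208.91:
  /8 45.0.0.0: no
  /8 15.0.0.0: no
  /24 33.98.208.0: MATCH
  /25 20.43.242.0: no
  /0 0.0.0.0: MATCH
Selected: next-hop 212.236.110.106 via eth2 (matched /24)


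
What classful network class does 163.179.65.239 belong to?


First octet: 163
Binary: 10100011
10xxxxxx -> Class B (128-191)
Class B, default mask 255.255.0.0 (/16)


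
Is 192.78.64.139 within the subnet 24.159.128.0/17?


Subnet network: 24.159.128.0
Test IP AND mask: 192.78.0.0
No, 192.78.64.139 is not in 24.159.128.0/17


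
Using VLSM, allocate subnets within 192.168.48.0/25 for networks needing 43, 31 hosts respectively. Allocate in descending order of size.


43 hosts -> /26 (62 usable): 192.168.48.0/26
31 hosts -> /26 (62 usable): 192.168.48.64/26
Allocation: 192.168.48.0/26 (43 hosts, 62 usable); 192.168.48.64/26 (31 hosts, 62 usable)


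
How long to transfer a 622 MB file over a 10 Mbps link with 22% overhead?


Effective throughput = 10 * (1 - 22/100) = 7.8 Mbps
File size in Mb = 622 * 8 = 4976 Mb
Time = 4976 / 7.8
Time = 637.9487 seconds


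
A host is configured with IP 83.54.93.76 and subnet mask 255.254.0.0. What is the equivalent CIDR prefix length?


Binary: 11111111.11111110.00000000.00000000
Count leading 1s
Prefix: /15


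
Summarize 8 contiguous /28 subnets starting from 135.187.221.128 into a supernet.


Original prefix: /28
Number of subnets: 8 = 2^3
New prefix = 28 - 3 = 25
Supernet: 135.187.221.128/25


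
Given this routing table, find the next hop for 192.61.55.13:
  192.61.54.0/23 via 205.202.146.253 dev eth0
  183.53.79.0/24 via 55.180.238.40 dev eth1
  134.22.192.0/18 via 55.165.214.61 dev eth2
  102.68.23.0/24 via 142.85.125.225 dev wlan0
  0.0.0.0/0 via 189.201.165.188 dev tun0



Longest prefix match for 192.61.55.13:
  /23 192.61.54.0: MATCH
  /24 183.53.79.0: no
  /18 134.22.192.0: no
  /24 102.68.23.0: no
  /0 0.0.0.0: MATCH
Selected: next-hop 205.202.146.253 via eth0 (matched /23)


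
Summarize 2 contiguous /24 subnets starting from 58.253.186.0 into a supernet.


Original prefix: /24
Number of subnets: 2 = 2^1
New prefix = 24 - 1 = 23
Supernet: 58.253.186.0/23


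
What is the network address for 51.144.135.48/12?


IP:   00110011.10010000.10000111.00110000
Mask: 11111111.11110000.00000000.00000000
AND operation:
Net:  00110011.10010000.00000000.00000000
Network: 51.144.0.0/12


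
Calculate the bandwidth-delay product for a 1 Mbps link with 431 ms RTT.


BDP = bandwidth * RTT
= 1 Mbps * 431 ms
= 1 * 1e6 * 431 / 1000 bits
= 431000 bits
= 53875 bytes
= 52.6123 KB
BDP = 431000 bits (53875 bytes)


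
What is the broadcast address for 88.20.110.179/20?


Network: 88.20.96.0/20
Host bits = 12
Set all host bits to 1:
Broadcast: 88.20.111.255


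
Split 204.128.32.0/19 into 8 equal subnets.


New prefix = 19 + 3 = 22
Each subnet has 1024 addresses
  204.128.32.0/22
  204.128.36.0/22
  204.128.40.0/22
  204.128.44.0/22
  204.128.48.0/22
  204.128.52.0/22
  204.128.56.0/22
  204.128.60.0/22
Subnets: 204.128.32.0/22, 204.128.36.0/22, 204.128.40.0/22, 204.128.44.0/22, 204.128.48.0/22, 204.128.52.0/22, 204.128.56.0/22, 204.128.60.0/22


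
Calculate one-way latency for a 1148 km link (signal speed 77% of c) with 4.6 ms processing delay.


Speed = 0.77 * 3e5 km/s = 231000 km/s
Propagation delay = 1148 / 231000 = 0.005 s = 4.9697 ms
Processing delay = 4.6 ms
Total one-way latency = 9.5697 ms


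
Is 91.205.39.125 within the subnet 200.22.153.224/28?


Subnet network: 200.22.153.224
Test IP AND mask: 91.205.39.112
No, 91.205.39.125 is not in 200.22.153.224/28


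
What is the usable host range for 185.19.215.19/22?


Network: 185.19.212.0
Broadcast: 185.19.215.255
First usable = network + 1
Last usable = broadcast - 1
Range: 185.19.212.1 to 185.19.215.254


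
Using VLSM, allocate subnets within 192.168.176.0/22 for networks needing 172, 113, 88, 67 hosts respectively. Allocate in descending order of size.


172 hosts -> /24 (254 usable): 192.168.176.0/24
113 hosts -> /25 (126 usable): 192.168.177.0/25
88 hosts -> /25 (126 usable): 192.168.177.128/25
67 hosts -> /25 (126 usable): 192.168.178.0/25
Allocation: 192.168.176.0/24 (172 hosts, 254 usable); 192.168.177.0/25 (113 hosts, 126 usable); 192.168.177.128/25 (88 hosts, 126 usable); 192.168.178.0/25 (67 hosts, 126 usable)


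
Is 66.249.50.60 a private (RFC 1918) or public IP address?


RFC 1918 private ranges:
  10.0.0.0/8 (10.0.0.0 - 10.255.255.255)
  172.16.0.0/12 (172.16.0.0 - 172.31.255.255)
  192.168.0.0/16 (192.168.0.0 - 192.168.255.255)
Public (not in any RFC 1918 range)


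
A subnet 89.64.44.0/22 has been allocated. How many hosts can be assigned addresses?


Host bits = 32 - 22 = 10
Total addresses = 2^10 = 1024
Usable = total - 2 (network and broadcast)
Usable hosts: 1022


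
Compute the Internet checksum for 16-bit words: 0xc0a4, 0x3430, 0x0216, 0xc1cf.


Sum all words (with carry folding):
+ 0xc0a4 = 0xc0a4
+ 0x3430 = 0xf4d4
+ 0x0216 = 0xf6ea
+ 0xc1cf = 0xb8ba
One's complement: ~0xb8ba
Checksum = 0x4745


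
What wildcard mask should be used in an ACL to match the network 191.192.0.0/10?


Subnet mask: 255.192.0.0
Wildcard = 255.255.255.255 - subnet mask
255 - 255 = 0
255 - 192 = 63
255 - 0 = 255
255 - 0 = 255
Wildcard: 0.63.255.255


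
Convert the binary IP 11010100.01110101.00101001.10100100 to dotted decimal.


11010100 = 212
01110101 = 117
00101001 = 41
10100100 = 164
IP: 212.117.41.164


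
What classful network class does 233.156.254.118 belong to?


First octet: 233
Binary: 11101001
1110xxxx -> Class D (224-239)
Class D (multicast), default mask N/A


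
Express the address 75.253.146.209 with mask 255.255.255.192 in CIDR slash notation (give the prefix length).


Binary: 11111111.11111111.11111111.11000000
Count leading 1s
Prefix: /26


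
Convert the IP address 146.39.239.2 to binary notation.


146 = 10010010
39 = 00100111
239 = 11101111
2 = 00000010
Binary: 10010010.00100111.11101111.00000010


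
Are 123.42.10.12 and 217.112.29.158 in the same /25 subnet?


Mask: 255.255.255.128
123.42.10.12 AND mask = 123.42.10.0
217.112.29.158 AND mask = 217.112.29.128
No, different subnets (123.42.10.0 vs 217.112.29.128)


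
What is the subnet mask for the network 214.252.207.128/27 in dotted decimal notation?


/27 means 27 network bits, 5 host bits
Binary: 11111111111111111111111111100000
Mask: 255.255.255.224


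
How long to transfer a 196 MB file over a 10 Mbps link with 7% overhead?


Effective throughput = 10 * (1 - 7/100) = 9.3 Mbps
File size in Mb = 196 * 8 = 1568 Mb
Time = 1568 / 9.3
Time = 168.6022 seconds


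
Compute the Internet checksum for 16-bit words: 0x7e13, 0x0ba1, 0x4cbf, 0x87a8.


Sum all words (with carry folding):
+ 0x7e13 = 0x7e13
+ 0x0ba1 = 0x89b4
+ 0x4cbf = 0xd673
+ 0x87a8 = 0x5e1c
One's complement: ~0x5e1c
Checksum = 0xa1e3


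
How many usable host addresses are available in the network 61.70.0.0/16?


Host bits = 32 - 16 = 16
Total addresses = 2^16 = 65536
Usable = total - 2 (network and broadcast)
Usable hosts: 65534


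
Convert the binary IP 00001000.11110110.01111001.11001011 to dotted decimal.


00001000 = 8
11110110 = 246
01111001 = 121
11001011 = 203
IP: 8.246.121.203


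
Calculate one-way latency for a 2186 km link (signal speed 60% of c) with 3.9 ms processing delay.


Speed = 0.6 * 3e5 km/s = 180000 km/s
Propagation delay = 2186 / 180000 = 0.0121 s = 12.1444 ms
Processing delay = 3.9 ms
Total one-way latency = 16.0444 ms


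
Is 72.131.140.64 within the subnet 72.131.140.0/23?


Subnet network: 72.131.140.0
Test IP AND mask: 72.131.140.0
Yes, 72.131.140.64 is in 72.131.140.0/23


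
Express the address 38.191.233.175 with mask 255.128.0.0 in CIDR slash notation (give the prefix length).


Binary: 11111111.10000000.00000000.00000000
Count leading 1s
Prefix: /9


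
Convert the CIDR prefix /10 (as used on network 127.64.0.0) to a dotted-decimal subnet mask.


/10 means 10 network bits, 22 host bits
Binary: 11111111110000000000000000000000
Mask: 255.192.0.0


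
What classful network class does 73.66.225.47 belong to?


First octet: 73
Binary: 01001001
0xxxxxxx -> Class A (1-126)
Class A, default mask 255.0.0.0 (/8)


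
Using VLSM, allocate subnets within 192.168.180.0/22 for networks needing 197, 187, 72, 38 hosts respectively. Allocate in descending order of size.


197 hosts -> /24 (254 usable): 192.168.180.0/24
187 hosts -> /24 (254 usable): 192.168.181.0/24
72 hosts -> /25 (126 usable): 192.168.182.0/25
38 hosts -> /26 (62 usable): 192.168.182.128/26
Allocation: 192.168.180.0/24 (197 hosts, 254 usable); 192.168.181.0/24 (187 hosts, 254 usable); 192.168.182.0/25 (72 hosts, 126 usable); 192.168.182.128/26 (38 hosts, 62 usable)


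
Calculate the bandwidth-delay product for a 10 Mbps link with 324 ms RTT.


BDP = bandwidth * RTT
= 10 Mbps * 324 ms
= 10 * 1e6 * 324 / 1000 bits
= 3240000 bits
= 405000 bytes
= 395.5078 KB
BDP = 3240000 bits (405000 bytes)


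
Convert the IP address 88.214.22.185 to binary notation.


88 = 01011000
214 = 11010110
22 = 00010110
185 = 10111001
Binary: 01011000.11010110.00010110.10111001


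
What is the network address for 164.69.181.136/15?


IP:   10100100.01000101.10110101.10001000
Mask: 11111111.11111110.00000000.00000000
AND operation:
Net:  10100100.01000100.00000000.00000000
Network: 164.68.0.0/15


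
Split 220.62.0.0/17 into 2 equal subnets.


New prefix = 17 + 1 = 18
Each subnet has 16384 addresses
  220.62.0.0/18
  220.62.64.0/18
Subnets: 220.62.0.0/18, 220.62.64.0/18


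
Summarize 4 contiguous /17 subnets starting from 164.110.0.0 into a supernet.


Original prefix: /17
Number of subnets: 4 = 2^2
New prefix = 17 - 2 = 15
Supernet: 164.110.0.0/15


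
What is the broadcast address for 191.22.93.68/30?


Network: 191.22.93.68/30
Host bits = 2
Set all host bits to 1:
Broadcast: 191.22.93.71


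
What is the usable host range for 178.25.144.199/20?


Network: 178.25.144.0
Broadcast: 178.25.159.255
First usable = network + 1
Last usable = broadcast - 1
Range: 178.25.144.1 to 178.25.159.254


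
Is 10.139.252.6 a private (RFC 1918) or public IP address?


RFC 1918 private ranges:
  10.0.0.0/8 (10.0.0.0 - 10.255.255.255)
  172.16.0.0/12 (172.16.0.0 - 172.31.255.255)
  192.168.0.0/16 (192.168.0.0 - 192.168.255.255)
Private (in 10.0.0.0/8)


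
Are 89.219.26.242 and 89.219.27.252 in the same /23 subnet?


Mask: 255.255.254.0
89.219.26.242 AND mask = 89.219.26.0
89.219.27.252 AND mask = 89.219.26.0
Yes, same subnet (89.219.26.0)


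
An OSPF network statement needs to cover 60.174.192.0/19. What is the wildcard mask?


Subnet mask: 255.255.224.0
Wildcard = 255.255.255.255 - subnet mask
255 - 255 = 0
255 - 255 = 0
255 - 224 = 31
255 - 0 = 255
Wildcard: 0.0.31.255


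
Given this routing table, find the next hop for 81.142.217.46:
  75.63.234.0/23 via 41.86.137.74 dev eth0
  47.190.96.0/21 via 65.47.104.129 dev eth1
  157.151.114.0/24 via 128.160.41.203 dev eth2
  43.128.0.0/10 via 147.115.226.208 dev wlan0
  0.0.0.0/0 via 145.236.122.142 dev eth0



Longest prefix match for 81.142.217.46:
  /23 75.63.234.0: no
  /21 47.190.96.0: no
  /24 157.151.114.0: no
  /10 43.128.0.0: no
  /0 0.0.0.0: MATCH
Selected: next-hop 145.236.122.142 via eth0 (matched /0)


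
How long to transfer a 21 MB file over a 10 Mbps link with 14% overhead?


Effective throughput = 10 * (1 - 14/100) = 8.6 Mbps
File size in Mb = 21 * 8 = 168 Mb
Time = 168 / 8.6
Time = 19.5349 seconds


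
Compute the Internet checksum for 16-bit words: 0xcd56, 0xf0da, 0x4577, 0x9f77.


Sum all words (with carry folding):
+ 0xcd56 = 0xcd56
+ 0xf0da = 0xbe31
+ 0x4577 = 0x03a9
+ 0x9f77 = 0xa320
One's complement: ~0xa320
Checksum = 0x5cdf


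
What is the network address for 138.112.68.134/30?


IP:   10001010.01110000.01000100.10000110
Mask: 11111111.11111111.11111111.11111100
AND operation:
Net:  10001010.01110000.01000100.10000100
Network: 138.112.68.132/30


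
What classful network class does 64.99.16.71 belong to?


First octet: 64
Binary: 01000000
0xxxxxxx -> Class A (1-126)
Class A, default mask 255.0.0.0 (/8)
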